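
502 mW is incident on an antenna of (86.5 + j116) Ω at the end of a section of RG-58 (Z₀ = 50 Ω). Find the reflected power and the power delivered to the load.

|Γ| = |(36.5 + j116)/(136.5 + j116)| = 0.679
|Γ|² = 0.461
P_refl = |Γ|²·P_inc = 231 mW, P_del = (1 − |Γ|²)·P_inc = 271 mW

P_reflected ≈ 231 mW; P_delivered ≈ 271 mW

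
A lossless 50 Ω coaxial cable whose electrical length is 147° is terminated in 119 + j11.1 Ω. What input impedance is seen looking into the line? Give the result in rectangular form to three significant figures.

Z_in ≈ 45.8 + j43.1 Ω

tan(βl) = tan(147°) = -0.649
Z_in = Z_0·(Z_L + jZ_0·tanβl)/(Z_0 + jZ_L·tanβl)
     = 50·(119 − j21.4)/(57.2 − j77.3)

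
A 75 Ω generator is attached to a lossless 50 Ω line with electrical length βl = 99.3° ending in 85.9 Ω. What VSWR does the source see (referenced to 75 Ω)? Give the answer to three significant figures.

tan(βl) = -6.11
Z_in = Z_0·(Z_L + jZ_0·tanβl)/(Z_0 + jZ_L·tanβl) = 29.6 + j5.36 Ω
Γ_s = (Z_in − Z_s)/(Z_in + Z_s) = (-45.4 + j5.36)/(105 + j5.36), |Γ_s| = 0.436
VSWR = (1 + |Γ_s|)/(1 − |Γ_s|)

VSWR ≈ 2.55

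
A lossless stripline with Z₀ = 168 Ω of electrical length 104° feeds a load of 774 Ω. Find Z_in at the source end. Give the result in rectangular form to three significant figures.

Z_in ≈ 38.6 + j39.8 Ω

tan(βl) = tan(104°) = -4.01
Z_in = Z_0·(Z_L + jZ_0·tanβl)/(Z_0 + jZ_L·tanβl)
     = 168·(774 − j674)/(168 − j3100)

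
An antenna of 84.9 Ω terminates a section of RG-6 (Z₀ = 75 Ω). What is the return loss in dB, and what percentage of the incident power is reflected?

RL ≈ 24.2 dB; 0.383% of incident power reflected

Γ = (84.9 − 75)/(84.9 + 75) = 0.0619
RL = −20·log₁₀(0.0619) = 24.2 dB
P_refl/P_inc = |Γ|² = 0.00383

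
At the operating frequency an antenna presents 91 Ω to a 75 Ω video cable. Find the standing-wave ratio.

VSWR ≈ 1.21

For a purely resistive load, VSWR = R_L/Z_0 or Z_0/R_L (whichever > 1) = 91/75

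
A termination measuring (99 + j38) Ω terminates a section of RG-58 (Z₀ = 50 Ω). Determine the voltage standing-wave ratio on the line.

VSWR ≈ 2.35

Γ = (Z_L − Z_0)/(Z_L + Z_0) = (49 + j38)/(149 + j38)
|Γ| = 62/154 = 0.403
VSWR = (1 + |Γ|)/(1 − |Γ|) = 1.4/0.597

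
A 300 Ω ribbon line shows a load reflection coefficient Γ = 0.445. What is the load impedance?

Z_L = Z_0·(1 + Γ)/(1 − Γ) = 300·(1.45)/(0.555)

Z_L ≈ 781 Ω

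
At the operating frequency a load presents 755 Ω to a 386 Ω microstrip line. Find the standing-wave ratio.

Γ = (755 − 386)/(755 + 386) = 0.323
VSWR = (1 + 0.323)/(1 − 0.323)

VSWR ≈ 1.96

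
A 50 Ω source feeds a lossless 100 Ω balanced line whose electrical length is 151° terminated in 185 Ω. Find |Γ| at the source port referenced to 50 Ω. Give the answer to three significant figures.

|Γ| ≈ 0.523

tan(βl) = -0.554
Z_in = Z_0·(Z_L + jZ_0·tanβl)/(Z_0 + jZ_L·tanβl) = 118 + j65.5 Ω
Γ_s = (Z_in − Z_s)/(Z_in + Z_s) = (67.9 + j65.5)/(168 + j65.5), |Γ_s| = 0.523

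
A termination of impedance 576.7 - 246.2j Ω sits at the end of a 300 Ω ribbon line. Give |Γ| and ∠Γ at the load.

Γ = (Z_L − Z_0)/(Z_L + Z_0) = (276.7 − j246.2)/(876.7 − j246.2)
|Γ| = 370/911 = 0.407

Γ ≈ 0.407 ∠ -26°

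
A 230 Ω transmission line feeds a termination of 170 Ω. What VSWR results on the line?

VSWR ≈ 1.35

For a purely resistive load, VSWR = R_L/Z_0 or Z_0/R_L (whichever > 1) = 230/170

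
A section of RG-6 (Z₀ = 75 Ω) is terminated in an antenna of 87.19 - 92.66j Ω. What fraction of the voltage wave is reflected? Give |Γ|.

Γ = (Z_L − Z_0)/(Z_L + Z_0) = (12.19 − j92.66)/(162.2 − j92.66)
|Γ| = 93.5/187

|Γ| ≈ 0.5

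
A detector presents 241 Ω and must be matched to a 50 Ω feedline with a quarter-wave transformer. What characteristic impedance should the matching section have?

Z_qwt = √(Z_0·R_L) = √(50 × 241) = √12050

Z_qwt ≈ 110 Ω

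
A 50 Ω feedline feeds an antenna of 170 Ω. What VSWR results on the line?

VSWR ≈ 3.4

Γ = (170 − 50)/(170 + 50) = 0.545
VSWR = (1 + 0.545)/(1 − 0.545)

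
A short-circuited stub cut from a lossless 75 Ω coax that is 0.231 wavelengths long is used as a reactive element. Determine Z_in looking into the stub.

βl = 2π × 0.231 = 83.2°
tan(βl) = 8.34
For a short-circuited stub, Z_in = jZ_0·tan(βl)

Z_in ≈ +j625 Ω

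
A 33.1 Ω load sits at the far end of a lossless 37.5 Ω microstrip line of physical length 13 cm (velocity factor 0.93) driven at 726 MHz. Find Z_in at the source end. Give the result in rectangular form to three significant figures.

Z_in ≈ 39.4 − j4.41 Ω

λ = v/f = 0.93·c / 726 MHz = 0.384 m
βl = 2π·l/λ = 2π × 0.338 = 122°
tan(βl) = tan(122°) = -1.61
Z_in = Z_0·(Z_L + jZ_0·tanβl)/(Z_0 + jZ_L·tanβl)
     = 37.5·(33.1 − j60.5)/(37.5 − j53.4)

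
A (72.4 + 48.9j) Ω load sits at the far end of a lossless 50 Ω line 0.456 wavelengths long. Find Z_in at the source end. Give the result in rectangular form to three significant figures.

Z_in ≈ 43.4 + j41.1 Ω

βl = 2π × 0.456 = 164°
tan(βl) = tan(164°) = -0.284
Z_in = Z_0·(Z_L + jZ_0·tanβl)/(Z_0 + jZ_L·tanβl)
     = 50·(72.4 + j34.7)/(63.9 − j20.5)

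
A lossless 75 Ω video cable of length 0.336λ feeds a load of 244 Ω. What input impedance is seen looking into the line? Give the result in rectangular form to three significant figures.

Z_in ≈ 30.3 + j39.4 Ω

βl = 2π × 0.336 = 121°
tan(βl) = tan(121°) = -1.67
Z_in = Z_0·(Z_L + jZ_0·tanβl)/(Z_0 + jZ_L·tanβl)
     = 75·(244 − j125)/(75 − j407)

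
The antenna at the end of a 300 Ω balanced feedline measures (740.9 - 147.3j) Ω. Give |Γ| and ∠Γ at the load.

Γ ≈ 0.442 ∠ -10.4°

Γ = (Z_L − Z_0)/(Z_L + Z_0) = (440.9 − j147.3)/(1041 − j147.3)
|Γ| = 465/1050 = 0.442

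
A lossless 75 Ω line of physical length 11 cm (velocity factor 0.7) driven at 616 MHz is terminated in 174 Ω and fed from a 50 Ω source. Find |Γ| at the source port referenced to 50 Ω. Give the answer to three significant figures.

λ = v/f = 0.7·c / 616 MHz = 0.341 m
βl = 2π·l/λ = 2π × 0.323 = 116°
tan(βl) = -2.04
Z_in = Z_0·(Z_L + jZ_0·tanβl)/(Z_0 + jZ_L·tanβl) = 38.4 + j28.7 Ω
Γ_s = (Z_in − Z_s)/(Z_in + Z_s) = (-11.6 + j28.7)/(88.4 + j28.7), |Γ_s| = 0.333

|Γ| ≈ 0.333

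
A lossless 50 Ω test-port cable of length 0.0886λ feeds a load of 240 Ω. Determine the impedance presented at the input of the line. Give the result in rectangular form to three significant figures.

βl = 2π × 0.0886 = 31.9°
tan(βl) = tan(31.9°) = 0.622
Z_in = Z_0·(Z_L + jZ_0·tanβl)/(Z_0 + jZ_L·tanβl)
     = 50·(240 + j31.1)/(50 + j149)

Z_in ≈ 33.6 − j69.1 Ω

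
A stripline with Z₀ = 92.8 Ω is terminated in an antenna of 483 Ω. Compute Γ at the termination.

Γ = 0.678

Γ = (Z_L − Z_0)/(Z_L + Z_0) = (483 − 92.8)/(483 + 92.8) = 390.2/575.8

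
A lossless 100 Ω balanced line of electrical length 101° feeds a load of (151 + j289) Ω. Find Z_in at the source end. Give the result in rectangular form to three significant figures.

Z_in ≈ 13.3 − j7.7 Ω

tan(βl) = tan(101°) = -5.14
Z_in = Z_0·(Z_L + jZ_0·tanβl)/(Z_0 + jZ_L·tanβl)
     = 100·(151 − j225)/(1590 − j777)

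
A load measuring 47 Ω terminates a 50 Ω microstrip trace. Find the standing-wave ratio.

VSWR ≈ 1.06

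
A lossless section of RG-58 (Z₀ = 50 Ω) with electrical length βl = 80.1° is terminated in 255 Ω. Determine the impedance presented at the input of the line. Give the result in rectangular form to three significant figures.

Z_in ≈ 10.1 − j8.38 Ω

tan(βl) = tan(80.1°) = 5.73
Z_in = Z_0·(Z_L + jZ_0·tanβl)/(Z_0 + jZ_L·tanβl)
     = 50·(255 + j286)/(50 + j1460)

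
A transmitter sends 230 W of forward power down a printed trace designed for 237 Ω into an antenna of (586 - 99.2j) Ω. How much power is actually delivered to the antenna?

P_delivered ≈ 186 W

|Γ| = |(349 − j99.2)/(823 − j99.2)| = 0.438
|Γ|² = 0.192
P_refl = |Γ|²·P_inc = 44.1 W, P_del = (1 − |Γ|²)·P_inc = 186 W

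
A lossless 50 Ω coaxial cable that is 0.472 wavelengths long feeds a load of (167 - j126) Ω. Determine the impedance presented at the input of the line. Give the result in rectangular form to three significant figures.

βl = 2π × 0.472 = 170°
tan(βl) = tan(170°) = -0.178
Z_in = Z_0·(Z_L + jZ_0·tanβl)/(Z_0 + jZ_L·tanβl)
     = 50·(167 − j135)/(27.6 − j29.7)

Z_in ≈ 262 + j37.6 Ω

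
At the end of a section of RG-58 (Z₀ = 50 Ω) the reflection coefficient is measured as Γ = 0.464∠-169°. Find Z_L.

Z_L = Z_0·(1 + Γ)/(1 − Γ) = 50·(0.545 − j0.0885)/(1.46 + j0.0885)

Z_L ≈ 18.5 − j4.16 Ω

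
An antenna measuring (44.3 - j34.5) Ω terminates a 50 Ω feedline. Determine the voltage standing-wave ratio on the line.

VSWR ≈ 2.07

Γ = (Z_L − Z_0)/(Z_L + Z_0) = (-5.7 − j34.5)/(94.3 − j34.5)
|Γ| = 35/100 = 0.348
VSWR = (1 + |Γ|)/(1 − |Γ|) = 1.35/0.652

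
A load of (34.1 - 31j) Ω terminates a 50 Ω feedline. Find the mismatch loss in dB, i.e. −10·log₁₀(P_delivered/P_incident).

mismatch loss ≈ 0.711 dB

Γ = (-15.9 − j31)/(84.1 − j31), |Γ| = 0.389
|Γ|² = 0.151, so P_del/P_inc = 1 − |Γ|² = 0.849
ML = −10·log₁₀(1 − |Γ|²)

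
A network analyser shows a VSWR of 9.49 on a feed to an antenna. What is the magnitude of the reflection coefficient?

|Γ| = (S − 1)/(S + 1) = (9.49 − 1)/(9.49 + 1) = 8.49/10.5

|Γ| ≈ 0.809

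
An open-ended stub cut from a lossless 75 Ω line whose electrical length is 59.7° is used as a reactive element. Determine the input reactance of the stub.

X_in ≈ -43.8 Ω (capacitive)

tan(βl) = 1.71
For an open-ended stub, Z_in = −jZ_0·cot(βl) = −jZ_0/tan(βl)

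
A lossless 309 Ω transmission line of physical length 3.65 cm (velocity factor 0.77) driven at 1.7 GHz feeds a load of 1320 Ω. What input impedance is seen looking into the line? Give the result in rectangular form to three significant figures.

λ = v/f = 0.77·c / 1.7 GHz = 0.136 m
βl = 2π·l/λ = 2π × 0.269 = 96.7°
tan(βl) = tan(96.7°) = -8.51
Z_in = Z_0·(Z_L + jZ_0·tanβl)/(Z_0 + jZ_L·tanβl)
     = 309·(1320 − j2630)/(309 − j11200)

Z_in ≈ 73.3 + j34.3 Ω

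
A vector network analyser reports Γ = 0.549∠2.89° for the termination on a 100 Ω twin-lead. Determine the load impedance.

Z_L = Z_0·(1 + Γ)/(1 − Γ) = 100·(1.55 + j0.0277)/(0.452 − j0.0277)

Z_L ≈ 341 + j27 Ω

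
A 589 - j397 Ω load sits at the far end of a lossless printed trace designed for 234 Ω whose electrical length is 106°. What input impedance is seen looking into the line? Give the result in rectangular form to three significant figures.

Z_in ≈ 76.6 + j110 Ω

tan(βl) = tan(106°) = -3.49
Z_in = Z_0·(Z_L + jZ_0·tanβl)/(Z_0 + jZ_L·tanβl)
     = 234·(589 − j1210)/(-1150 − j2050)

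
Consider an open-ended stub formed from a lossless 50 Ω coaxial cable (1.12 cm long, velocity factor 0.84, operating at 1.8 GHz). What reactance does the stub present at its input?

X_in ≈ -90.9 Ω (capacitive)

λ = v/f = 0.84·c / 1.8 GHz = 0.14 m
βl = 2π·l/λ = 2π × 0.08 = 28.8°
tan(βl) = 0.55
For an open-ended stub, Z_in = −jZ_0·cot(βl) = −jZ_0/tan(βl)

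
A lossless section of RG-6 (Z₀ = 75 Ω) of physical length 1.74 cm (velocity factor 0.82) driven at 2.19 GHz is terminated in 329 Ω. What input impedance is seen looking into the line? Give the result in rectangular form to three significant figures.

Z_in ≈ 24.4 − j47.2 Ω

λ = v/f = 0.82·c / 2.19 GHz = 0.112 m
βl = 2π·l/λ = 2π × 0.155 = 55.8°
tan(βl) = tan(55.8°) = 1.47
Z_in = Z_0·(Z_L + jZ_0·tanβl)/(Z_0 + jZ_L·tanβl)
     = 75·(329 + j110)/(75 + j483)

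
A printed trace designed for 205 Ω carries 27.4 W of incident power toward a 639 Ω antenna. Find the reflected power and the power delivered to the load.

P_reflected ≈ 7.25 W; P_delivered ≈ 20.2 W

Γ = (639 − 205)/(639 + 205) = 0.514
|Γ|² = 0.264
P_refl = |Γ|²·P_inc = 7.25 W, P_del = (1 − |Γ|²)·P_inc = 20.2 W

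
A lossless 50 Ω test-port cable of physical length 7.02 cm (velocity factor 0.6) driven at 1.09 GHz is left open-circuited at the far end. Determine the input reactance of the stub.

X_in ≈ 98.3 Ω (inductive)

λ = v/f = 0.6·c / 1.09 GHz = 0.165 m
βl = 2π·l/λ = 2π × 0.425 = 153°
tan(βl) = -0.509
For an open-circuited stub, Z_in = −jZ_0·cot(βl) = −jZ_0/tan(βl)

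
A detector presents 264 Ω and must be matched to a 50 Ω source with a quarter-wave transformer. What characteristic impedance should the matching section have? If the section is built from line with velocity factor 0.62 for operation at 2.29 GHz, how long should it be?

Z_qwt = √(Z_0·R_L) = √(50 × 264) = √13200
λ = 0.62·c/f = 0.0812 m, so l = λ/4 = 0.0203 m

Z_qwt ≈ 115 Ω; length ≈ 2.03 cm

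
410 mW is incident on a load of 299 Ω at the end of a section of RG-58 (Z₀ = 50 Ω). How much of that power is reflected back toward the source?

P_reflected ≈ 209 mW

Γ = (299 − 50)/(299 + 50) = 0.713
|Γ|² = 0.509
P_refl = |Γ|²·P_inc = 209 mW, P_del = (1 − |Γ|²)·P_inc = 201 mW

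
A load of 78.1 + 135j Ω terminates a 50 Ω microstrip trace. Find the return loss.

RL ≈ 2.6 dB

Γ = (28.1 + j135)/(128.1 + j135), |Γ| = 0.741
RL = −20·log₁₀|Γ| = −20·log₁₀(0.741)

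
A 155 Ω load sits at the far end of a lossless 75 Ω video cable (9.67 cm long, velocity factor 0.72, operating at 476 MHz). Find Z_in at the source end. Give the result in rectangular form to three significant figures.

Z_in ≈ 37.8 − j13.4 Ω

λ = v/f = 0.72·c / 476 MHz = 0.454 m
βl = 2π·l/λ = 2π × 0.213 = 76.7°
tan(βl) = tan(76.7°) = 4.24
Z_in = Z_0·(Z_L + jZ_0·tanβl)/(Z_0 + jZ_L·tanβl)
     = 75·(155 + j318)/(75 + j656)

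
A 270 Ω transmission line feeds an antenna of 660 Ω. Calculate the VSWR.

For a purely resistive load, VSWR = R_L/Z_0 or Z_0/R_L (whichever > 1) = 660/270

VSWR ≈ 2.44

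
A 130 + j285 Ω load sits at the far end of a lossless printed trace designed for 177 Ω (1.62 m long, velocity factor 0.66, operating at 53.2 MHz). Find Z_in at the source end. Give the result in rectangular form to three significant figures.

Z_in ≈ 51.9 + j133 Ω

λ = v/f = 0.66·c / 53.2 MHz = 3.72 m
βl = 2π·l/λ = 2π × 0.435 = 157°
tan(βl) = tan(157°) = -0.431
Z_in = Z_0·(Z_L + jZ_0·tanβl)/(Z_0 + jZ_L·tanβl)
     = 177·(130 + j209)/(300 − j56)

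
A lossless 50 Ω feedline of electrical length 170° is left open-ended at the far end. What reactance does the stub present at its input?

X_in ≈ 284 Ω (inductive)

tan(βl) = -0.176
For an open-ended stub, Z_in = −jZ_0·cot(βl) = −jZ_0/tan(βl)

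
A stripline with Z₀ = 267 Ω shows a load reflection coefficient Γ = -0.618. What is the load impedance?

Z_L ≈ 63 Ω

Z_L = Z_0·(1 + Γ)/(1 − Γ) = 267·(0.382)/(1.62)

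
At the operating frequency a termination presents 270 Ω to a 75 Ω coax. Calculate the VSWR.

For a purely resistive load, VSWR = R_L/Z_0 or Z_0/R_L (whichever > 1) = 270/75

VSWR ≈ 3.6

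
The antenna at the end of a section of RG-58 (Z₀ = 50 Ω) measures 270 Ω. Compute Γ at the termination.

Γ = (Z_L − Z_0)/(Z_L + Z_0) = (270 − 50)/(270 + 50) = 220/320

Γ = 0.688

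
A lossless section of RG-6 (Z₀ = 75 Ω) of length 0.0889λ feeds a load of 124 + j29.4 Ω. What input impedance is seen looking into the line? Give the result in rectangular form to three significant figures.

βl = 2π × 0.0889 = 32°
tan(βl) = tan(32°) = 0.625
Z_in = Z_0·(Z_L + jZ_0·tanβl)/(Z_0 + jZ_L·tanβl)
     = 75·(124 + j76.3)/(56.6 + j77.5)

Z_in ≈ 105 − j43.1 Ω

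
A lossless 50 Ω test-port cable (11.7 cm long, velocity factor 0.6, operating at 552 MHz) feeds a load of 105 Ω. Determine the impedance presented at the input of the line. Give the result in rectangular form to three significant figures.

λ = v/f = 0.6·c / 552 MHz = 0.326 m
βl = 2π·l/λ = 2π × 0.359 = 129°
tan(βl) = tan(129°) = -1.23
Z_in = Z_0·(Z_L + jZ_0·tanβl)/(Z_0 + jZ_L·tanβl)
     = 50·(105 − j61.4)/(50 − j129)

Z_in ≈ 34.4 + j27.4 Ω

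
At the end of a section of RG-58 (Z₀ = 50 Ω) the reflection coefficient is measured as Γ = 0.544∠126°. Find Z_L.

Z_L ≈ 18.2 + j22.7 Ω

Z_L = Z_0·(1 + Γ)/(1 − Γ) = 50·(0.68 + j0.44)/(1.32 − j0.44)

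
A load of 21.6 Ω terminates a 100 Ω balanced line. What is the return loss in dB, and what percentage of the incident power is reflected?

Γ = (21.6 − 100)/(21.6 + 100) = -0.645
RL = −20·log₁₀(0.645) = 3.81 dB
P_refl/P_inc = |Γ|² = 0.416

RL ≈ 3.81 dB; 41.6% of incident power reflected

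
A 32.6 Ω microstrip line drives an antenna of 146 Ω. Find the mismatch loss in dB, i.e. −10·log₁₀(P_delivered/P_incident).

Γ = (146 − 32.6)/(146 + 32.6) = 0.635
|Γ|² = 0.403, so P_del/P_inc = 1 − |Γ|² = 0.597
ML = −10·log₁₀(1 − |Γ|²)

mismatch loss ≈ 2.24 dB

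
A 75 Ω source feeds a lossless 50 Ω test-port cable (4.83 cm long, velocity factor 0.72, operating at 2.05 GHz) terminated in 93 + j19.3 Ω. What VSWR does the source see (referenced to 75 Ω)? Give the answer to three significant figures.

λ = v/f = 0.72·c / 2.05 GHz = 0.105 m
βl = 2π·l/λ = 2π × 0.458 = 165°
tan(βl) = -0.267
Z_in = Z_0·(Z_L + jZ_0·tanβl)/(Z_0 + jZ_L·tanβl) = 68 + j36.1 Ω
Γ_s = (Z_in − Z_s)/(Z_in + Z_s) = (-6.96 + j36.1)/(143 + j36.1), |Γ_s| = 0.249
VSWR = (1 + |Γ_s|)/(1 − |Γ_s|)

VSWR ≈ 1.66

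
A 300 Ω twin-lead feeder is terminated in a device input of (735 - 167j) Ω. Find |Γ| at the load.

|Γ| ≈ 0.444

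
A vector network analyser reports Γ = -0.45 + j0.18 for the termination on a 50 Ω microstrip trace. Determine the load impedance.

Z_L ≈ 17.9 + j8.43 Ω

Z_L = Z_0·(1 + Γ)/(1 − Γ) = 50·(0.55 + j0.18)/(1.45 − j0.18)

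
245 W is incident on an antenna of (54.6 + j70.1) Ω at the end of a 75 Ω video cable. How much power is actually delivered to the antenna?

P_delivered ≈ 185 W

|Γ| = |(-20.4 + j70.1)/(129.6 + j70.1)| = 0.495
|Γ|² = 0.246
P_refl = |Γ|²·P_inc = 60.2 W, P_del = (1 − |Γ|²)·P_inc = 185 W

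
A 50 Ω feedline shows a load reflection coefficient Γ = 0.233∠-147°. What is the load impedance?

Z_L ≈ 32.7 − j8.78 Ω

Z_L = Z_0·(1 + Γ)/(1 − Γ) = 50·(0.805 − j0.127)/(1.2 + j0.127)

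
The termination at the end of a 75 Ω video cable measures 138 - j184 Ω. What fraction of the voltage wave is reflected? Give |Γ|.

|Γ| ≈ 0.691

Γ = (Z_L − Z_0)/(Z_L + Z_0) = (63 − j184)/(213 − j184)
|Γ| = 194/281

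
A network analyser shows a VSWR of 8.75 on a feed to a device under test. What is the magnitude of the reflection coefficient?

|Γ| = (S − 1)/(S + 1) = (8.75 − 1)/(8.75 + 1) = 7.75/9.75

|Γ| ≈ 0.795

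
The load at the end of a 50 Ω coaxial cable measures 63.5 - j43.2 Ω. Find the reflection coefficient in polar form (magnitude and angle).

Γ ≈ 0.373 ∠ -51.8°

Γ = (Z_L − Z_0)/(Z_L + Z_0) = (13.5 − j43.2)/(113.5 − j43.2)
|Γ| = 45.3/121 = 0.373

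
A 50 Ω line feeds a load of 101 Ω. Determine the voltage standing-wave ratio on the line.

VSWR ≈ 2.02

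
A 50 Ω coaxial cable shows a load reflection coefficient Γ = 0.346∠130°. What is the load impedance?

Z_L ≈ 28.1 + j16.9 Ω

Z_L = Z_0·(1 + Γ)/(1 − Γ) = 50·(0.778 + j0.265)/(1.22 − j0.265)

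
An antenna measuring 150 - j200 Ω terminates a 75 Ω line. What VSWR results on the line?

Γ = (Z_L − Z_0)/(Z_L + Z_0) = (75 − j200)/(225 − j200)
|Γ| = 214/301 = 0.71
VSWR = (1 + |Γ|)/(1 − |Γ|) = 1.71/0.29

VSWR ≈ 5.89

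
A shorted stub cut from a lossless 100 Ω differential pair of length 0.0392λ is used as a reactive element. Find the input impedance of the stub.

Z_in ≈ +j25.1 Ω

βl = 2π × 0.0392 = 14.1°
tan(βl) = 0.251
For a shorted stub, Z_in = jZ_0·tan(βl)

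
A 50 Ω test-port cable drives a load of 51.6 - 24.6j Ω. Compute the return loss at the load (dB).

Γ = (1.6 − j24.6)/(101.6 − j24.6), |Γ| = 0.236
RL = −20·log₁₀|Γ| = −20·log₁₀(0.236)

RL ≈ 12.5 dB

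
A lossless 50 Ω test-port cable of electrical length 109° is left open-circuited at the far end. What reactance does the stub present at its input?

X_in ≈ 17.2 Ω (inductive)

tan(βl) = -2.9
For an open-circuited stub, Z_in = −jZ_0·cot(βl) = −jZ_0/tan(βl)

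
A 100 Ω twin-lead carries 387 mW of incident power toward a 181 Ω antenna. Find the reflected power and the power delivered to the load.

P_reflected ≈ 32.2 mW; P_delivered ≈ 355 mW

Γ = (181 − 100)/(181 + 100) = 0.288
|Γ|² = 0.0831
P_refl = |Γ|²·P_inc = 32.2 mW, P_del = (1 − |Γ|²)·P_inc = 355 mW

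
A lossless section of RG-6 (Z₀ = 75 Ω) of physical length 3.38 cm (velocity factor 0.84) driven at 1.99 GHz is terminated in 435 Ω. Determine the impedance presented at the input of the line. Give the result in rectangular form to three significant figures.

Z_in ≈ 13.1 + j7.76 Ω

λ = v/f = 0.84·c / 1.99 GHz = 0.127 m
βl = 2π·l/λ = 2π × 0.267 = 96.1°
tan(βl) = tan(96.1°) = -9.37
Z_in = Z_0·(Z_L + jZ_0·tanβl)/(Z_0 + jZ_L·tanβl)
     = 75·(435 − j703)/(75 − j4080)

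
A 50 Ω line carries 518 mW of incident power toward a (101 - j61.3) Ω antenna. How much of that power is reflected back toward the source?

P_reflected ≈ 124 mW

|Γ| = |(51 − j61.3)/(151 − j61.3)| = 0.489
|Γ|² = 0.239
P_refl = |Γ|²·P_inc = 124 mW, P_del = (1 − |Γ|²)·P_inc = 394 mW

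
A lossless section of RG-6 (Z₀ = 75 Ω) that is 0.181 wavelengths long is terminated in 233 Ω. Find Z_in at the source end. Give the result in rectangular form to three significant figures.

βl = 2π × 0.181 = 65.2°
tan(βl) = tan(65.2°) = 2.16
Z_in = Z_0·(Z_L + jZ_0·tanβl)/(Z_0 + jZ_L·tanβl)
     = 75·(233 + j162)/(75 + j503)

Z_in ≈ 28.7 − j30.4 Ω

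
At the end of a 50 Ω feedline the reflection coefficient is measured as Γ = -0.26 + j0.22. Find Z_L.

Z_L = Z_0·(1 + Γ)/(1 − Γ) = 50·(0.74 + j0.22)/(1.26 − j0.22)

Z_L ≈ 27 + j13.4 Ω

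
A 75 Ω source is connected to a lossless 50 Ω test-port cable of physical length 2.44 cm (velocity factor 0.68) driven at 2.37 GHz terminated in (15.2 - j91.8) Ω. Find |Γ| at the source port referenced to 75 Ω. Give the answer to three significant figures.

λ = v/f = 0.68·c / 2.37 GHz = 0.0861 m
βl = 2π·l/λ = 2π × 0.283 = 102°
tan(βl) = -4.68
Z_in = Z_0·(Z_L + jZ_0·tanβl)/(Z_0 + jZ_L·tanβl) = 5.83 + j41.8 Ω
Γ_s = (Z_in − Z_s)/(Z_in + Z_s) = (-69.2 + j41.8)/(80.8 + j41.8), |Γ_s| = 0.888

|Γ| ≈ 0.888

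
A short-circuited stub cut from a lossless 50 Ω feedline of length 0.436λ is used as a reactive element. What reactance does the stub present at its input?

X_in ≈ -21.3 Ω (capacitive)

βl = 2π × 0.436 = 157°
tan(βl) = -0.425
For a short-circuited stub, Z_in = jZ_0·tan(βl)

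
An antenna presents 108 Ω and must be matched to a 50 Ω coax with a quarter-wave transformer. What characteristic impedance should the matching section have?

Z_qwt ≈ 73.5 Ω

Z_qwt = √(Z_0·R_L) = √(50 × 108) = √5400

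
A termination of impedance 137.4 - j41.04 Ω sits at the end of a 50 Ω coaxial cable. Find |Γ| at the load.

|Γ| ≈ 0.503

Γ = (Z_L − Z_0)/(Z_L + Z_0) = (87.4 − j41.04)/(187.4 − j41.04)
|Γ| = 96.6/192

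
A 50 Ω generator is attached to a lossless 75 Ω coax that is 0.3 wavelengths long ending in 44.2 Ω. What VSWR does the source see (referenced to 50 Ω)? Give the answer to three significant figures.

VSWR ≈ 2.44

βl = 2π × 0.3 = 108°
tan(βl) = -3.08
Z_in = Z_0·(Z_L + jZ_0·tanβl)/(Z_0 + jZ_L·tanβl) = 108 − j35.1 Ω
Γ_s = (Z_in − Z_s)/(Z_in + Z_s) = (57.9 − j35.1)/(158 − j35.1), |Γ_s| = 0.419
VSWR = (1 + |Γ_s|)/(1 − |Γ_s|)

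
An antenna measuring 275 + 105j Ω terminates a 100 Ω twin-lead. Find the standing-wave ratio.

VSWR ≈ 3.2

Γ = (Z_L − Z_0)/(Z_L + Z_0) = (175 + j105)/(375 + j105)
|Γ| = 204/389 = 0.524
VSWR = (1 + |Γ|)/(1 − |Γ|) = 1.52/0.476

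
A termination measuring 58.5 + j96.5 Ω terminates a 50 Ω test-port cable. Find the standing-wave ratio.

VSWR ≈ 5.01

Γ = (Z_L − Z_0)/(Z_L + Z_0) = (8.5 + j96.5)/(108.5 + j96.5)
|Γ| = 96.9/145 = 0.667
VSWR = (1 + |Γ|)/(1 − |Γ|) = 1.67/0.333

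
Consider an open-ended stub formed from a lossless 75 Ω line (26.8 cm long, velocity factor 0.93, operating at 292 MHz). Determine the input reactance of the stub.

X_in ≈ 14.5 Ω (inductive)

λ = v/f = 0.93·c / 292 MHz = 0.955 m
βl = 2π·l/λ = 2π × 0.28 = 101°
tan(βl) = -5.16
For an open-ended stub, Z_in = −jZ_0·cot(βl) = −jZ_0/tan(βl)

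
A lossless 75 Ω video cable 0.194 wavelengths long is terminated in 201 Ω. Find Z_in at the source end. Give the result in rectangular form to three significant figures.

βl = 2π × 0.194 = 69.8°
tan(βl) = tan(69.8°) = 2.72
Z_in = Z_0·(Z_L + jZ_0·tanβl)/(Z_0 + jZ_L·tanβl)
     = 75·(201 + j204)/(75 + j547)

Z_in ≈ 31.2 − j23.3 Ω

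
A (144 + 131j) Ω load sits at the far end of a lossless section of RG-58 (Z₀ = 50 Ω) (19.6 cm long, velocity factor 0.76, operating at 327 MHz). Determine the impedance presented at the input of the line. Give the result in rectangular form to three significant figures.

λ = v/f = 0.76·c / 327 MHz = 0.697 m
βl = 2π·l/λ = 2π × 0.281 = 101°
tan(βl) = tan(101°) = -5.05
Z_in = Z_0·(Z_L + jZ_0·tanβl)/(Z_0 + jZ_L·tanβl)
     = 50·(144 − j122)/(712 − j727)

Z_in ≈ 9.22 + j0.88 Ω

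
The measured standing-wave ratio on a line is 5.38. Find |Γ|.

|Γ| = (S − 1)/(S + 1) = (5.38 − 1)/(5.38 + 1) = 4.38/6.38

|Γ| ≈ 0.687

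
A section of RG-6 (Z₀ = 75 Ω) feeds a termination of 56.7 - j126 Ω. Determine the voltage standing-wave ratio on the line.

VSWR ≈ 5.63

Γ = (Z_L − Z_0)/(Z_L + Z_0) = (-18.3 − j126)/(131.7 − j126)
|Γ| = 127/182 = 0.699
VSWR = (1 + |Γ|)/(1 − |Γ|) = 1.7/0.301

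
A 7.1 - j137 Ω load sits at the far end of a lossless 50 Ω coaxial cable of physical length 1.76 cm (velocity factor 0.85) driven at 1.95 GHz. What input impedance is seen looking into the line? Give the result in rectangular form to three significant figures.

λ = v/f = 0.85·c / 1.95 GHz = 0.131 m
βl = 2π·l/λ = 2π × 0.135 = 48.5°
tan(βl) = tan(48.5°) = 1.13
Z_in = Z_0·(Z_L + jZ_0·tanβl)/(Z_0 + jZ_L·tanβl)
     = 50·(7.1 − j80.6)/(205 + j8.01)

Z_in ≈ 0.963 − j19.7 Ω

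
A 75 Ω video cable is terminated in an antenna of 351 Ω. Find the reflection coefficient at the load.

Γ = 0.648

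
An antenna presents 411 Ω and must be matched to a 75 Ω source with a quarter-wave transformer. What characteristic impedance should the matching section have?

Z_qwt ≈ 176 Ω

Z_qwt = √(Z_0·R_L) = √(75 × 411) = √30820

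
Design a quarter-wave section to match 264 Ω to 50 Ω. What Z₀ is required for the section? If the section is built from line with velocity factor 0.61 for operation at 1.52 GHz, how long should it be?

Z_qwt = √(Z_0·R_L) = √(50 × 264) = √13200
λ = 0.61·c/f = 0.12 m, so l = λ/4 = 0.0301 m

Z_qwt ≈ 115 Ω; length ≈ 3.01 cm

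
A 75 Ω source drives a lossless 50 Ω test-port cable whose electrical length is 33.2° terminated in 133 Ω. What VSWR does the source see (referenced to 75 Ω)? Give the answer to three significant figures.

VSWR ≈ 2.51

tan(βl) = 0.654
Z_in = Z_0·(Z_L + jZ_0·tanβl)/(Z_0 + jZ_L·tanβl) = 47.1 − j49.3 Ω
Γ_s = (Z_in − Z_s)/(Z_in + Z_s) = (-27.9 − j49.3)/(122 − j49.3), |Γ_s| = 0.43
VSWR = (1 + |Γ_s|)/(1 − |Γ_s|)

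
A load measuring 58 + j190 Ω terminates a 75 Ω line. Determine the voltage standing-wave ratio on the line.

VSWR ≈ 10.3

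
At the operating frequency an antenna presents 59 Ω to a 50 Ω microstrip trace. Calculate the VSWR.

Γ = (59 − 50)/(59 + 50) = 0.0826
VSWR = (1 + 0.0826)/(1 − 0.0826)

VSWR ≈ 1.18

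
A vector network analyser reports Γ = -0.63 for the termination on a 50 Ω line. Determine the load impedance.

Z_L = Z_0·(1 + Γ)/(1 − Γ) = 50·(0.37)/(1.63)

Z_L ≈ 11.3 Ω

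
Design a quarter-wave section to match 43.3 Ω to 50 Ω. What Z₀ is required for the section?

Z_qwt = √(Z_0·R_L) = √(50 × 43.3) = √2165

Z_qwt ≈ 46.5 Ω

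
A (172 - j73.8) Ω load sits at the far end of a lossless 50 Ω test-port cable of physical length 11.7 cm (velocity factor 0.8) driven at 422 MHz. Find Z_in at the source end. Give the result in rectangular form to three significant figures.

λ = v/f = 0.8·c / 422 MHz = 0.569 m
βl = 2π·l/λ = 2π × 0.206 = 74.1°
tan(βl) = tan(74.1°) = 3.5
Z_in = Z_0·(Z_L + jZ_0·tanβl)/(Z_0 + jZ_L·tanβl)
     = 50·(172 + j101)/(308 + j602)

Z_in ≈ 12.5 − j7.9 Ω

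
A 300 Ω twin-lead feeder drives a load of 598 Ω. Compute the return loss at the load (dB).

RL ≈ 9.58 dB

Γ = (598 − 300)/(598 + 300) = 0.332
RL = −20·log₁₀|Γ| = −20·log₁₀(0.332)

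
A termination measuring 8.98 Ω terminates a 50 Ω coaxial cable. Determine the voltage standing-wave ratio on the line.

For a purely resistive load, VSWR = R_L/Z_0 or Z_0/R_L (whichever > 1) = 50/8.98

VSWR ≈ 5.57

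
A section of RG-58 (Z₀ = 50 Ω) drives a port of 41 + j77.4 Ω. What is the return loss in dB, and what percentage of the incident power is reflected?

Γ = (-9 + j77.4)/(91 + j77.4), |Γ| = 0.652
RL = −20·log₁₀(0.652) = 3.71 dB
P_refl/P_inc = |Γ|² = 0.425

RL ≈ 3.71 dB; 42.5% of incident power reflected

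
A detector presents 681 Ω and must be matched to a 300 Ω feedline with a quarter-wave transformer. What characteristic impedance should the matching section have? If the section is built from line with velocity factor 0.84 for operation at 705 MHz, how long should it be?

Z_qwt = √(Z_0·R_L) = √(300 × 681) = √204300
λ = 0.84·c/f = 0.357 m, so l = λ/4 = 0.0894 m

Z_qwt ≈ 452 Ω; length ≈ 8.94 cm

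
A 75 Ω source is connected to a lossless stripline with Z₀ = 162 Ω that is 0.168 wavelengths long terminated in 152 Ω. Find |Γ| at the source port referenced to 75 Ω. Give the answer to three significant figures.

βl = 2π × 0.168 = 60.5°
tan(βl) = 1.77
Z_in = Z_0·(Z_L + jZ_0·tanβl)/(Z_0 + jZ_L·tanβl) = 167 + j9.14 Ω
Γ_s = (Z_in − Z_s)/(Z_in + Z_s) = (92.1 + j9.14)/(242 + j9.14), |Γ_s| = 0.382

|Γ| ≈ 0.382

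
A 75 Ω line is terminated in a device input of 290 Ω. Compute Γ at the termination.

Γ = (Z_L − Z_0)/(Z_L + Z_0) = (290 − 75)/(290 + 75) = 215/365

Γ = 0.589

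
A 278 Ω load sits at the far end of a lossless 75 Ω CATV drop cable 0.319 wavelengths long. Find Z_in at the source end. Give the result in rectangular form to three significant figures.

βl = 2π × 0.319 = 115°
tan(βl) = tan(115°) = -2.16
Z_in = Z_0·(Z_L + jZ_0·tanβl)/(Z_0 + jZ_L·tanβl)
     = 75·(278 − j162)/(75 − j601)

Z_in ≈ 24.2 + j31.7 Ω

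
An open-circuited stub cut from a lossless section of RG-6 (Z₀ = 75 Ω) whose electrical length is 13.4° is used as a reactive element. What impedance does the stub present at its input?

tan(βl) = 0.238
For an open-circuited stub, Z_in = −jZ_0·cot(βl) = −jZ_0/tan(βl)

Z_in ≈ −j315 Ω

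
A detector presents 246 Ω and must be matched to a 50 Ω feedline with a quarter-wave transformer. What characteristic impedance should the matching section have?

Z_qwt = √(Z_0·R_L) = √(50 × 246) = √12300

Z_qwt ≈ 111 Ω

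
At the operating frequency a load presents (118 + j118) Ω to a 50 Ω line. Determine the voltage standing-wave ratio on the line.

Γ = (Z_L − Z_0)/(Z_L + Z_0) = (68 + j118)/(168 + j118)
|Γ| = 136/205 = 0.663
VSWR = (1 + |Γ|)/(1 − |Γ|) = 1.66/0.337

VSWR ≈ 4.94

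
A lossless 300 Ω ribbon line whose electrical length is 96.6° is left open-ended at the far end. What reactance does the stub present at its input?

tan(βl) = -8.64
For an open-ended stub, Z_in = −jZ_0·cot(βl) = −jZ_0/tan(βl)

X_in ≈ 34.7 Ω (inductive)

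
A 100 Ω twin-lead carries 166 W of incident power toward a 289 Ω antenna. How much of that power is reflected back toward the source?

P_reflected ≈ 39.2 W

Γ = (289 − 100)/(289 + 100) = 0.486
|Γ|² = 0.236
P_refl = |Γ|²·P_inc = 39.2 W, P_del = (1 − |Γ|²)·P_inc = 127 W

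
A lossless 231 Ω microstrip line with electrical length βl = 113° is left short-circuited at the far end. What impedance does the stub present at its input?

Z_in ≈ −j544 Ω

tan(βl) = -2.36
For a short-circuited stub, Z_in = jZ_0·tan(βl)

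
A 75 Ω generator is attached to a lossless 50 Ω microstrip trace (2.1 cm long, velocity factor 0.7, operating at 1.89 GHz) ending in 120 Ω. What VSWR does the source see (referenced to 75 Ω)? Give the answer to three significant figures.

λ = v/f = 0.7·c / 1.89 GHz = 0.111 m
βl = 2π·l/λ = 2π × 0.189 = 68°
tan(βl) = 2.48
Z_in = Z_0·(Z_L + jZ_0·tanβl)/(Z_0 + jZ_L·tanβl) = 23.6 − j16.2 Ω
Γ_s = (Z_in − Z_s)/(Z_in + Z_s) = (-51.4 − j16.2)/(98.6 − j16.2), |Γ_s| = 0.54
VSWR = (1 + |Γ_s|)/(1 − |Γ_s|)

VSWR ≈ 3.35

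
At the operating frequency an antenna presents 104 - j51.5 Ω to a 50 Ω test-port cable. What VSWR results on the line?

Γ = (Z_L − Z_0)/(Z_L + Z_0) = (54 − j51.5)/(154 − j51.5)
|Γ| = 74.6/162 = 0.46
VSWR = (1 + |Γ|)/(1 − |Γ|) = 1.46/0.54

VSWR ≈ 2.7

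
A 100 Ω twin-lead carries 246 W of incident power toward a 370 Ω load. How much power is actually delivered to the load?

Γ = (370 − 100)/(370 + 100) = 0.574
|Γ|² = 0.33
P_refl = |Γ|²·P_inc = 81.2 W, P_del = (1 − |Γ|²)·P_inc = 165 W

P_delivered ≈ 165 W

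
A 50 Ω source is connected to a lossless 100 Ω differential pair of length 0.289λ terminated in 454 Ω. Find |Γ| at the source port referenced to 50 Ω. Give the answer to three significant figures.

|Γ| ≈ 0.463

βl = 2π × 0.289 = 104°
tan(βl) = -4
Z_in = Z_0·(Z_L + jZ_0·tanβl)/(Z_0 + jZ_L·tanβl) = 23.3 + j23.7 Ω
Γ_s = (Z_in − Z_s)/(Z_in + Z_s) = (-26.7 + j23.7)/(73.3 + j23.7), |Γ_s| = 0.463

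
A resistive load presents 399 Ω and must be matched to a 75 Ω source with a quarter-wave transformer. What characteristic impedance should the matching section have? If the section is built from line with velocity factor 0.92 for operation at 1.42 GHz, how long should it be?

Z_qwt ≈ 173 Ω; length ≈ 4.86 cm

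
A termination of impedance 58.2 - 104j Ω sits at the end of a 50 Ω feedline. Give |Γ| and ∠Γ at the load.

Γ = (Z_L − Z_0)/(Z_L + Z_0) = (8.2 − j104)/(108.2 − j104)
|Γ| = 104/150 = 0.695

Γ ≈ 0.695 ∠ -41.6°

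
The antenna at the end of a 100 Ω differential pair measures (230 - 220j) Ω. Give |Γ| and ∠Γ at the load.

Γ ≈ 0.644 ∠ -25.7°

Γ = (Z_L − Z_0)/(Z_L + Z_0) = (130 − j220)/(330 − j220)
|Γ| = 256/397 = 0.644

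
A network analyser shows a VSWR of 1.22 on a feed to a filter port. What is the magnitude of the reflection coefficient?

|Γ| ≈ 0.0991

|Γ| = (S − 1)/(S + 1) = (1.22 − 1)/(1.22 + 1) = 0.22/2.22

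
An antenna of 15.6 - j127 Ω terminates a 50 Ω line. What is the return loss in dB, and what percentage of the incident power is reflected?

RL ≈ 0.72 dB; 84.7% of incident power reflected

Γ = (-34.4 − j127)/(65.6 − j127), |Γ| = 0.92
RL = −20·log₁₀(0.92) = 0.72 dB
P_refl/P_inc = |Γ|² = 0.847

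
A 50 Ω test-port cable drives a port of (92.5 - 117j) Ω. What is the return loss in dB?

RL ≈ 3.41 dB

Γ = (42.5 − j117)/(142.5 − j117), |Γ| = 0.675
RL = −20·log₁₀|Γ| = −20·log₁₀(0.675)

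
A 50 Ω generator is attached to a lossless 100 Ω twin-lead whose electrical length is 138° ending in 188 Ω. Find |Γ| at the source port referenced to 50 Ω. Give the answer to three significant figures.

|Γ| ≈ 0.468

tan(βl) = -0.9
Z_in = Z_0·(Z_L + jZ_0·tanβl)/(Z_0 + jZ_L·tanβl) = 88.1 + j59 Ω
Γ_s = (Z_in − Z_s)/(Z_in + Z_s) = (38.1 + j59)/(138 + j59), |Γ_s| = 0.468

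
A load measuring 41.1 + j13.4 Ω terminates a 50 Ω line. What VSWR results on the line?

VSWR ≈ 1.42

Γ = (Z_L − Z_0)/(Z_L + Z_0) = (-8.9 + j13.4)/(91.1 + j13.4)
|Γ| = 16.1/92.1 = 0.175
VSWR = (1 + |Γ|)/(1 − |Γ|) = 1.17/0.825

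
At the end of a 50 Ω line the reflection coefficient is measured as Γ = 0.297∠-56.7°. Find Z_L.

Z_L ≈ 59.8 − j32.6 Ω

Z_L = Z_0·(1 + Γ)/(1 − Γ) = 50·(1.16 − j0.248)/(0.837 + j0.248)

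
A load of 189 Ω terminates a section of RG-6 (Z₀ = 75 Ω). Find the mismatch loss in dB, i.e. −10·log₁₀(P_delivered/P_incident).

Γ = (189 − 75)/(189 + 75) = 0.432
|Γ|² = 0.186, so P_del/P_inc = 1 − |Γ|² = 0.814
ML = −10·log₁₀(1 − |Γ|²)

mismatch loss ≈ 0.896 dB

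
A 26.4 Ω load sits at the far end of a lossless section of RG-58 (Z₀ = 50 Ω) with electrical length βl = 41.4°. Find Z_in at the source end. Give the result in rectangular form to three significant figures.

Z_in ≈ 38.6 + j26.1 Ω

tan(βl) = tan(41.4°) = 0.882
Z_in = Z_0·(Z_L + jZ_0·tanβl)/(Z_0 + jZ_L·tanβl)
     = 50·(26.4 + j44.1)/(50 + j23.3)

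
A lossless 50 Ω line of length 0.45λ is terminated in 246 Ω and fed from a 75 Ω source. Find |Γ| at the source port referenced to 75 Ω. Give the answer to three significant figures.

|Γ| ≈ 0.573

βl = 2π × 0.45 = 162°
tan(βl) = -0.325
Z_in = Z_0·(Z_L + jZ_0·tanβl)/(Z_0 + jZ_L·tanβl) = 76.5 + j106 Ω
Γ_s = (Z_in − Z_s)/(Z_in + Z_s) = (1.49 + j106)/(151 + j106), |Γ_s| = 0.573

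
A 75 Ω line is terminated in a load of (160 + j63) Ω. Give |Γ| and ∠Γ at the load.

Γ ≈ 0.435 ∠ 21.5°

Γ = (Z_L − Z_0)/(Z_L + Z_0) = (85 + j63)/(235 + j63)
|Γ| = 106/243 = 0.435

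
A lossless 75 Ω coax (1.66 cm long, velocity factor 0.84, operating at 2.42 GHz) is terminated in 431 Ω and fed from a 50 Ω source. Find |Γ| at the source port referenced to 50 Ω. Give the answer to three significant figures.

|Γ| ≈ 0.68

λ = v/f = 0.84·c / 2.42 GHz = 0.104 m
βl = 2π·l/λ = 2π × 0.159 = 57.4°
tan(βl) = 1.56
Z_in = Z_0·(Z_L + jZ_0·tanβl)/(Z_0 + jZ_L·tanβl) = 18.2 − j46 Ω
Γ_s = (Z_in − Z_s)/(Z_in + Z_s) = (-31.8 − j46)/(68.2 − j46), |Γ_s| = 0.68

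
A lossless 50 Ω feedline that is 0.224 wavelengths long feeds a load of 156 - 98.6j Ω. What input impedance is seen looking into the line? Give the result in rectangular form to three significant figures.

βl = 2π × 0.224 = 80.6°
tan(βl) = tan(80.6°) = 6.07
Z_in = Z_0·(Z_L + jZ_0·tanβl)/(Z_0 + jZ_L·tanβl)
     = 50·(156 + j205)/(648 + j946)

Z_in ≈ 11.2 − j0.567 Ω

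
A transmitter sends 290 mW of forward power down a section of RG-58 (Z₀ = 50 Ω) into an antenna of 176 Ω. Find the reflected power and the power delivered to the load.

Γ = (176 − 50)/(176 + 50) = 0.558
|Γ|² = 0.311
P_refl = |Γ|²·P_inc = 90.1 mW, P_del = (1 − |Γ|²)·P_inc = 200 mW

P_reflected ≈ 90.1 mW; P_delivered ≈ 200 mW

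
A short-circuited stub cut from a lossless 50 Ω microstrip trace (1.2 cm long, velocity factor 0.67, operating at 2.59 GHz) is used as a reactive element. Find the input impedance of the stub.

λ = v/f = 0.67·c / 2.59 GHz = 0.0776 m
βl = 2π·l/λ = 2π × 0.155 = 55.7°
tan(βl) = 1.46
For a short-circuited stub, Z_in = jZ_0·tan(βl)

Z_in ≈ +j73.2 Ω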